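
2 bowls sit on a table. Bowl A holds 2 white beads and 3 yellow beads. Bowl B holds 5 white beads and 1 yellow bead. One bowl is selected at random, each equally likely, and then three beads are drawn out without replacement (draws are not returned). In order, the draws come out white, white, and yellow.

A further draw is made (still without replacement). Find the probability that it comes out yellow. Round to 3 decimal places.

For each hypothesis, P(data | H) works out to: P(data | bowl A) = (2/5)(1/4)(3/3) = 1/10; P(data | bowl B) = (5/6)(4/5)(1/4) = 1/6.
The prior-weighted likelihoods are 1/2 · 1/10 = 1/20, 1/2 · 1/6 = 1/12; summing to 2/15.
The posterior is then P(bowl A | data) = 3/8, P(bowl B | data) = 5/8.
So P(yellow next | data) = Σ P(yellow next | H) P(H | data) = (1)(3/8) + (0)(5/8) = 3/8.

0.375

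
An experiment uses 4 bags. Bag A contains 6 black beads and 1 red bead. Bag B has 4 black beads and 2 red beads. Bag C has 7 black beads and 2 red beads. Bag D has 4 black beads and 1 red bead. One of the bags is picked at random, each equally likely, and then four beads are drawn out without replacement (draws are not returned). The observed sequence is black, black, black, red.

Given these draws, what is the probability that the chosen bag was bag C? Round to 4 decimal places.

0.2258

For each hypothesis, P(data | H) works out to: P(data | bag A) = (6/7)(5/6)(4/5)(1/4) = 0.14286; P(data | bag B) = (4/6)(3/5)(2/4)(2/3) = 0.13333; P(data | bag C) = (7/9)(6/8)(5/7)(2/6) = 0.13889; P(data | bag D) = (4/5)(3/4)(2/3)(1/2) = 0.2.
Multiplying each by its prior: 1/4 · 0.14286 = 0.035714, 1/4 · 0.13333 = 0.033333, 1/4 · 0.13889 = 0.034722, 1/4 · 0.2 = 0.05; with total 0.15377.
By Bayes' rule, P(bag C | data) = (0.034722) / (0.15377) = 0.22581.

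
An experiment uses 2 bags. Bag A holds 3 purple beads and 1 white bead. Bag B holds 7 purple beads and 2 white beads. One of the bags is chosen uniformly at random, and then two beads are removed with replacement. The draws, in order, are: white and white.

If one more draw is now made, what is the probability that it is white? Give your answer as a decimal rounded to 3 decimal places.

0.238

The likelihood of the observed sequence under each hypothesis: P(data | bag A) = (1/4)(1/4) = 0.0625; P(data | bag B) = (2/9)(2/9) = 0.049383.
Multiplying each by its prior: 1/2 · 0.0625 = 0.03125, 1/2 · 0.049383 = 0.024691; these sum to 0.055941.
Dividing through by the total gives posterior P(bag A | data) = 0.55862, P(bag B | data) = 0.44138.
So P(white next | data) = Σ P(white next | H) P(H | data) = (1/4)(0.55862) + (2/9)(0.44138) = 0.23774.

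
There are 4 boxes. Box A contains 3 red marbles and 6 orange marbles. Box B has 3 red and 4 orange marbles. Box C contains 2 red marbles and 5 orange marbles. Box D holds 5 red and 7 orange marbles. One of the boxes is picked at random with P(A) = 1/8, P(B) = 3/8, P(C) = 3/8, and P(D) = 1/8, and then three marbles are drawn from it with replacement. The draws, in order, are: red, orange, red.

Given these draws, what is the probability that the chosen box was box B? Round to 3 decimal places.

Under each hypothesis, the probability of the observed sequence is: P(data | box A) = (3/9)(6/9)(3/9) = 0.074074; P(data | box B) = (3/7)(4/7)(3/7) = 0.10496; P(data | box C) = (2/7)(5/7)(2/7) = 0.058309; P(data | box D) = (5/12)(7/12)(5/12) = 0.10127.
Multiplying each by its prior: 1/8 · 0.074074 = 0.0092593, 3/8 · 0.10496 = 0.039359, 3/8 · 0.058309 = 0.021866, 1/8 · 0.10127 = 0.012659; with total 0.083143.
By Bayes' rule, P(box B | data) = (0.039359) / (0.083143) = 0.47339.

0.473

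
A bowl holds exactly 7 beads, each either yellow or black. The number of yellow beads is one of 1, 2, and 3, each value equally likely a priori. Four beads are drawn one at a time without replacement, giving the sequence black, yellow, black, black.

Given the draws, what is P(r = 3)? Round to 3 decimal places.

0.231

For each hypothesis, P(data | H) works out to: P(data | r = 1) = (6/7)(1/6)(5/5)(4/4) = 1/7; P(data | r = 2) = (5/7)(2/6)(4/5)(3/4) = 1/7; P(data | r = 3) = (4/7)(3/6)(3/5)(2/4) = 3/35.
The prior-weighted likelihoods are 1/3 · 1/7 = 1/21, 1/3 · 1/7 = 1/21, 1/3 · 3/35 = 1/35; summing to 13/105.
So P(r = 3 | data) = (1/35) / (13/105) = 3/13.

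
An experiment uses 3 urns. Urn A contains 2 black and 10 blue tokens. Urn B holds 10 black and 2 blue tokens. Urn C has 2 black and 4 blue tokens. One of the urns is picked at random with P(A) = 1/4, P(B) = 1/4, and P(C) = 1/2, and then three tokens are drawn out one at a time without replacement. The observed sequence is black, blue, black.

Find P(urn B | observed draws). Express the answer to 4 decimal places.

Under each hypothesis, the probability of the observed sequence is: P(data | urn A) = (2/12)(10/11)(1/10) = 1/66; P(data | urn B) = (10/12)(2/11)(9/10) = 3/22; P(data | urn C) = (2/6)(4/5)(1/4) = 1/15.
Multiplying each by its prior: 1/4 · 1/66 = 1/264, 1/4 · 3/22 = 3/88, 1/2 · 1/15 = 1/30; summing to 47/660.
Hence P(urn B | data) = (3/88) / (47/660) = 45/94.

0.4787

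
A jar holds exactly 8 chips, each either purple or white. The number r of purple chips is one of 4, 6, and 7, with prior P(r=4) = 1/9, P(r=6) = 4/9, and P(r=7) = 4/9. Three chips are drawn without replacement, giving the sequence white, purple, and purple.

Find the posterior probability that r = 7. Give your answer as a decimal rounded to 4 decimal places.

Under each hypothesis, the probability of the observed sequence is: P(data | r = 4) = (4/8)(4/7)(3/6) = 1/7; P(data | r = 6) = (2/8)(6/7)(5/6) = 5/28; P(data | r = 7) = (1/8)(7/7)(6/6) = 1/8.
Weighting by the prior gives 1/9 · 1/7 = 1/63, 4/9 · 5/28 = 5/63, 4/9 · 1/8 = 1/18; summing to 19/126.
Therefore the posterior P(r = 7 | data) = (1/18) / (19/126) = 7/19.

0.3684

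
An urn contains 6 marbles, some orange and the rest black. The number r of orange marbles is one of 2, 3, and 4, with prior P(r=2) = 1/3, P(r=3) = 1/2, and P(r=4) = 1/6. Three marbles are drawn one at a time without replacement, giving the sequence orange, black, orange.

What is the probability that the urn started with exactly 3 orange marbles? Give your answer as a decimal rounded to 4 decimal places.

0.5745

The likelihood of the observed sequence under each hypothesis: P(data | r = 2) = (2/6)(4/5)(1/4) = 1/15; P(data | r = 3) = (3/6)(3/5)(2/4) = 3/20; P(data | r = 4) = (4/6)(2/5)(3/4) = 1/5.
Weighting by the prior gives 1/3 · 1/15 = 1/45, 1/2 · 3/20 = 3/40, 1/6 · 1/5 = 1/30; summing to 47/360.
By Bayes' rule, P(r = 3 | data) = (3/40) / (47/360) = 27/47.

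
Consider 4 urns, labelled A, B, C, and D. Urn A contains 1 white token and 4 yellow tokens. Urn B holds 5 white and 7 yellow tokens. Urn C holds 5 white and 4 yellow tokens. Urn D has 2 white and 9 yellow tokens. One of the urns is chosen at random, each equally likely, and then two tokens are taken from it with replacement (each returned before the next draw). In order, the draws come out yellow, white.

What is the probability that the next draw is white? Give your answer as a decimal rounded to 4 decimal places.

0.3725

Compute the likelihood of the observed sequence for each case: P(data | urn A) = (4/5)(1/5) = 0.16; P(data | urn B) = (7/12)(5/12) = 0.24306; P(data | urn C) = (4/9)(5/9) = 0.24691; P(data | urn D) = (9/11)(2/11) = 0.14876.
Multiplying each by its prior: 1/4 · 0.16 = 0.04, 1/4 · 0.24306 = 0.060764, 1/4 · 0.24691 = 0.061728, 1/4 · 0.14876 = 0.03719; these sum to 0.19968.
The posterior is then P(urn A | data) = 0.20032, P(urn B | data) = 0.3043, P(urn C | data) = 0.30913, P(urn D | data) = 0.18625.
The predictive probability is P(white next | data) = (1/5)(0.20032) + (5/12)(0.3043) + (5/9)(0.30913) + (2/11)(0.18625) = 0.37246.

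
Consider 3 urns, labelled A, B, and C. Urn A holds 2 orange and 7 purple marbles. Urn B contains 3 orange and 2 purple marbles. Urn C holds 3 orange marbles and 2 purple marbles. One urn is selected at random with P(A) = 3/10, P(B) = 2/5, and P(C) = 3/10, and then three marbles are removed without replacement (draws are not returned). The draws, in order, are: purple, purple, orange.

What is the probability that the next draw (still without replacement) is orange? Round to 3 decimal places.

Compute the likelihood of the observed sequence for each case: P(data | urn A) = (7/9)(6/8)(2/7) = 1/6; P(data | urn B) = (2/5)(1/4)(3/3) = 1/10; P(data | urn C) = (2/5)(1/4)(3/3) = 1/10.
The prior-weighted likelihoods are 3/10 · 1/6 = 1/20, 2/5 · 1/10 = 1/25, 3/10 · 1/10 = 3/100; summing to 3/25.
The posterior is then P(urn A | data) = 5/12, P(urn B | data) = 1/3, P(urn C | data) = 1/4.
So P(orange next | data) = Σ P(orange next | H) P(H | data) = (1/6)(5/12) + (1)(1/3) + (1)(1/4) = 47/72.

0.653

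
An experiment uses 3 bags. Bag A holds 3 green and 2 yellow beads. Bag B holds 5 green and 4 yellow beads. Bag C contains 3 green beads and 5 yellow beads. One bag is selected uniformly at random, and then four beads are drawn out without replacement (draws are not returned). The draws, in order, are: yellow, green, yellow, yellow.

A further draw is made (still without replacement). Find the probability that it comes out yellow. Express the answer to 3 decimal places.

Under each hypothesis, the probability of the observed sequence is: P(data | bag A) = (2/5)(3/4)(1/3)(0/2) = 0; P(data | bag B) = (4/9)(5/8)(3/7)(2/6) = 5/126; P(data | bag C) = (5/8)(3/7)(4/6)(3/5) = 3/28.
Weighting by the prior gives 1/3 · 0 = 0, 1/3 · 5/126 = 5/378, 1/3 · 3/28 = 1/28; summing to 37/756.
Normalising, the posterior is P(bag A | data) = 0, P(bag B | data) = 10/37, P(bag C | data) = 27/37.
The predictive probability is P(yellow next | data) = (1/5)(10/37) + (1/2)(27/37) = 31/74.

0.419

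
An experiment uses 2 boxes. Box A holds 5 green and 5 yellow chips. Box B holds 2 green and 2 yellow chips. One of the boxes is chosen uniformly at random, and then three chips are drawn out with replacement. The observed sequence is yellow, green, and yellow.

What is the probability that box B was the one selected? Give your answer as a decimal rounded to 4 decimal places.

0.5000

The likelihood of the observed sequence under each hypothesis: P(data | box A) = (5/10)(5/10)(5/10) = 1/8; P(data | box B) = (2/4)(2/4)(2/4) = 1/8.
Multiplying each by its prior: 1/2 · 1/8 = 1/16, 1/2 · 1/8 = 1/16; with total 1/8.
So P(box B | data) = (1/16) / (1/8) = 1/2.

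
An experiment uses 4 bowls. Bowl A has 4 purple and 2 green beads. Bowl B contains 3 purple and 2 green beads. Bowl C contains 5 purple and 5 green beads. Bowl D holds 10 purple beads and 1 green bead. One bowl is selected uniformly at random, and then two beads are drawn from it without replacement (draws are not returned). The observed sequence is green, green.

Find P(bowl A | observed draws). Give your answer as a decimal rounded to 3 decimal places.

Under each hypothesis, the probability of the observed sequence is: P(data | bowl A) = (2/6)(1/5) = 1/15; P(data | bowl B) = (2/5)(1/4) = 1/10; P(data | bowl C) = (5/10)(4/9) = 2/9; P(data | bowl D) = (1/11)(0/10) = 0.
Weighting by the prior gives 1/4 · 1/15 = 1/60, 1/4 · 1/10 = 1/40, 1/4 · 2/9 = 1/18, 1/4 · 0 = 0; with total 7/72.
By Bayes' rule, P(bowl A | data) = (1/60) / (7/72) = 6/35.

0.171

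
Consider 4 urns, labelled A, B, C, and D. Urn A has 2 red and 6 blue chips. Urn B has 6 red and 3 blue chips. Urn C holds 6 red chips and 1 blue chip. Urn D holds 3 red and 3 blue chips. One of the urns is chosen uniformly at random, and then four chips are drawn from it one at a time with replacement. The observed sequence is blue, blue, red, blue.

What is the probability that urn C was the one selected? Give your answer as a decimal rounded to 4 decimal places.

0.0128

The likelihood of the observed sequence under each hypothesis: P(data | urn A) = (6/8)(6/8)(2/8)(6/8) = 0.10547; P(data | urn B) = (3/9)(3/9)(6/9)(3/9) = 0.024691; P(data | urn C) = (1/7)(1/7)(6/7)(1/7) = 0.002499; P(data | urn D) = (3/6)(3/6)(3/6)(3/6) = 0.0625.
The prior-weighted likelihoods are 1/4 · 0.10547 = 0.026367, 1/4 · 0.024691 = 0.0061728, 1/4 · 0.002499 = 0.00062474, 1/4 · 0.0625 = 0.015625; summing to 0.04879.
Therefore the posterior P(urn C | data) = (0.00062474) / (0.04879) = 0.012805.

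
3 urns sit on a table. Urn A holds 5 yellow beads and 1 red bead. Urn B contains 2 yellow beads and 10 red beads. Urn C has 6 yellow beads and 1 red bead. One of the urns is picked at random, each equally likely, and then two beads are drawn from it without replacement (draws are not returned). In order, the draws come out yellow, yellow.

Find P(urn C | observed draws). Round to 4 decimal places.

0.5116

Under each hypothesis, the probability of the observed sequence is: P(data | urn A) = (5/6)(4/5) = 2/3; P(data | urn B) = (2/12)(1/11) = 1/66; P(data | urn C) = (6/7)(5/6) = 5/7.
The prior-weighted likelihoods are 1/3 · 2/3 = 2/9, 1/3 · 1/66 = 1/198, 1/3 · 5/7 = 5/21; summing to 215/462.
So P(urn C | data) = (5/21) / (215/462) = 22/43.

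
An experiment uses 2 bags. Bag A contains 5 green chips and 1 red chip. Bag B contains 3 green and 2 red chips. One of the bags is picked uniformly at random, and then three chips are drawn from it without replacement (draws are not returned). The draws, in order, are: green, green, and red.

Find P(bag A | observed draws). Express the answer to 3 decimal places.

0.455

Compute the likelihood of the observed sequence for each case: P(data | bag A) = (5/6)(4/5)(1/4) = 1/6; P(data | bag B) = (3/5)(2/4)(2/3) = 1/5.
Weighting by the prior gives 1/2 · 1/6 = 1/12, 1/2 · 1/5 = 1/10; with total 11/60.
By Bayes' rule, P(bag A | data) = (1/12) / (11/60) = 5/11.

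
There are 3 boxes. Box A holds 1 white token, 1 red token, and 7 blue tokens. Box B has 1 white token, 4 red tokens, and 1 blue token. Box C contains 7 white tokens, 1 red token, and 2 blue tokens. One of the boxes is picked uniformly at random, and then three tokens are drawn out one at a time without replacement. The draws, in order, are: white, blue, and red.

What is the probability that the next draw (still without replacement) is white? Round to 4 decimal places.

Compute the likelihood of the observed sequence for each case: P(data | box A) = (1/9)(7/8)(1/7) = 0.013889; P(data | box B) = (1/6)(1/5)(4/4) = 0.033333; P(data | box C) = (7/10)(2/9)(1/8) = 0.019444.
Multiplying each by its prior: 1/3 · 0.013889 = 0.0046296, 1/3 · 0.033333 = 0.011111, 1/3 · 0.019444 = 0.0064815; these sum to 0.022222.
The posterior is then P(box A | data) = 0.20833, P(box B | data) = 0.5, P(box C | data) = 0.29167.
Averaging over the posterior, P(white next | data) = (0)(0.20833) + (0)(0.5) + (6/7)(0.29167) = 0.25.

0.2500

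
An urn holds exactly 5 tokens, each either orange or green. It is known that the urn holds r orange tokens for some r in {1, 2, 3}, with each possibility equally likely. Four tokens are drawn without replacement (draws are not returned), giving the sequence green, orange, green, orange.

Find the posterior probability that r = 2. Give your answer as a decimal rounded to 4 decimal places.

For each hypothesis, P(data | H) works out to: P(data | r = 1) = (4/5)(1/4)(3/3)(0/2) = 0; P(data | r = 2) = (3/5)(2/4)(2/3)(1/2) = 1/10; P(data | r = 3) = (2/5)(3/4)(1/3)(2/2) = 1/10.
Weighting by the prior gives 1/3 · 0 = 0, 1/3 · 1/10 = 1/30, 1/3 · 1/10 = 1/30; with total 1/15.
Hence P(r = 2 | data) = (1/30) / (1/15) = 1/2.

0.5000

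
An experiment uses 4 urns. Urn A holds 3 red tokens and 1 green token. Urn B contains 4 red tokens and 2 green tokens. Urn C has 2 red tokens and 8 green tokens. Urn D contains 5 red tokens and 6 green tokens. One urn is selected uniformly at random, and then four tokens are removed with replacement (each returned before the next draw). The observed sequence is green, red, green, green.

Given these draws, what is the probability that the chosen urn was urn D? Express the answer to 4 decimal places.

Compute the likelihood of the observed sequence for each case: P(data | urn A) = (1/4)(3/4)(1/4)(1/4) = 0.011719; P(data | urn B) = (2/6)(4/6)(2/6)(2/6) = 0.024691; P(data | urn C) = (8/10)(2/10)(8/10)(8/10) = 0.1024; P(data | urn D) = (6/11)(5/11)(6/11)(6/11) = 0.073765.
Multiplying each by its prior: 1/4 · 0.011719 = 0.0029297, 1/4 · 0.024691 = 0.0061728, 1/4 · 0.1024 = 0.0256, 1/4 · 0.073765 = 0.018441; summing to 0.053144.
By Bayes' rule, P(urn D | data) = (0.018441) / (0.053144) = 0.34701.

0.3470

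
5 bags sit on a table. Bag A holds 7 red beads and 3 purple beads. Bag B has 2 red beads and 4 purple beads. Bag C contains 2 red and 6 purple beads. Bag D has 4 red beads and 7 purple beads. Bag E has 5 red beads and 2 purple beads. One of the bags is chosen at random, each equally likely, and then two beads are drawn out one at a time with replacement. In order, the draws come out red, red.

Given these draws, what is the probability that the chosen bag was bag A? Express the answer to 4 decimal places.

0.3752

Under each hypothesis, the probability of the observed sequence is: P(data | bag A) = (7/10)(7/10) = 0.49; P(data | bag B) = (2/6)(2/6) = 0.11111; P(data | bag C) = (2/8)(2/8) = 0.0625; P(data | bag D) = (4/11)(4/11) = 0.13223; P(data | bag E) = (5/7)(5/7) = 0.5102.
Weighting by the prior gives 1/5 · 0.49 = 0.098, 1/5 · 0.11111 = 0.022222, 1/5 · 0.0625 = 0.0125, 1/5 · 0.13223 = 0.026446, 1/5 · 0.5102 = 0.10204; these sum to 0.26121.
By Bayes' rule, P(bag A | data) = (0.098) / (0.26121) = 0.37518.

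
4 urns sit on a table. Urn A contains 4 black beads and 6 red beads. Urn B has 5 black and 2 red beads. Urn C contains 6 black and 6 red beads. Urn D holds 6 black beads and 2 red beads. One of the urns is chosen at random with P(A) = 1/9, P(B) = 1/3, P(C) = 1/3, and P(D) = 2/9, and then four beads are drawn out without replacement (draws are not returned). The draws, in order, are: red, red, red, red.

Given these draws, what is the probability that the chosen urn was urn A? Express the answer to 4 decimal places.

0.4400

The likelihood of the observed sequence under each hypothesis: P(data | urn A) = (6/10)(5/9)(4/8)(3/7) = 0.071429; P(data | urn B) = (2/7)(1/6)(0/5) = 0; P(data | urn C) = (6/12)(5/11)(4/10)(3/9) = 0.030303; P(data | urn D) = (2/8)(1/7)(0/6) = 0.
Multiplying each by its prior: 1/9 · 0.071429 = 0.0079365, 1/3 · 0 = 0, 1/3 · 0.030303 = 0.010101, 2/9 · 0 = 0; these sum to 0.018038.
Hence P(urn A | data) = (0.0079365) / (0.018038) = 0.44.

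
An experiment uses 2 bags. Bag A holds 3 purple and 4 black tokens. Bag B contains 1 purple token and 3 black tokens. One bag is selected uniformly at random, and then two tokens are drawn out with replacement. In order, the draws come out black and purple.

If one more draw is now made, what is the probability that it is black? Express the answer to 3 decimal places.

Under each hypothesis, the probability of the observed sequence is: P(data | bag A) = (4/7)(3/7) = 0.2449; P(data | bag B) = (3/4)(1/4) = 0.1875.
The prior-weighted likelihoods are 1/2 · 0.2449 = 0.12245, 1/2 · 0.1875 = 0.09375; summing to 0.2162.
The posterior is then P(bag A | data) = 0.56637, P(bag B | data) = 0.43363.
The predictive probability is P(black next | data) = (4/7)(0.56637) + (3/4)(0.43363) = 0.64886.

0.649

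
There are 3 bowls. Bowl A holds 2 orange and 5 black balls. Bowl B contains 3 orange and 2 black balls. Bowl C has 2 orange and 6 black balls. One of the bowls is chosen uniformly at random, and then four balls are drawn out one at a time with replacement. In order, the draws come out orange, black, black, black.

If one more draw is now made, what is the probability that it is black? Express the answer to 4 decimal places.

0.6808

For each hypothesis, P(data | H) works out to: P(data | bowl A) = (2/7)(5/7)(5/7)(5/7) = 0.10412; P(data | bowl B) = (3/5)(2/5)(2/5)(2/5) = 0.0384; P(data | bowl C) = (2/8)(6/8)(6/8)(6/8) = 0.10547.
Multiplying each by its prior: 1/3 · 0.10412 = 0.034708, 1/3 · 0.0384 = 0.0128, 1/3 · 0.10547 = 0.035156; summing to 0.082664.
Dividing through by the total gives posterior P(bowl A | data) = 0.41987, P(bowl B | data) = 0.15484, P(bowl C | data) = 0.42529.
The predictive probability is P(black next | data) = (5/7)(0.41987) + (2/5)(0.15484) + (3/4)(0.42529) = 0.68081.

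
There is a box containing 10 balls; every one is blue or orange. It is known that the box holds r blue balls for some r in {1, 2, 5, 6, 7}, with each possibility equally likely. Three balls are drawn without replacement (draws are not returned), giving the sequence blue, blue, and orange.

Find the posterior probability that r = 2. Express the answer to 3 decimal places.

0.044

Under each hypothesis, the probability of the observed sequence is: P(data | r = 1) = (1/10)(0/9) = 0; P(data | r = 2) = (2/10)(1/9)(8/8) = 0.022222; P(data | r = 5) = (5/10)(4/9)(5/8) = 0.13889; P(data | r = 6) = (6/10)(5/9)(4/8) = 0.16667; P(data | r = 7) = (7/10)(6/9)(3/8) = 0.175.
The prior-weighted likelihoods are 1/5 · 0 = 0, 1/5 · 0.022222 = 0.0044444, 1/5 · 0.13889 = 0.027778, 1/5 · 0.16667 = 0.033333, 1/5 · 0.175 = 0.035; with total 0.10056.
So P(r = 2 | data) = (0.0044444) / (0.10056) = 0.044199.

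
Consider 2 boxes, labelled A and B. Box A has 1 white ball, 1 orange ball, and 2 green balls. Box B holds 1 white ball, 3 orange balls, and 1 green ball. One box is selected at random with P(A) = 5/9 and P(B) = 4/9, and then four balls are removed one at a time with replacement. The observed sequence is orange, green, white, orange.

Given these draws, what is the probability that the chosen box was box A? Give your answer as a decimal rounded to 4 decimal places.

0.4041

For each hypothesis, P(data | H) works out to: P(data | box A) = (1/4)(2/4)(1/4)(1/4) = 0.0078125; P(data | box B) = (3/5)(1/5)(1/5)(3/5) = 0.0144.
The prior-weighted likelihoods are 5/9 · 0.0078125 = 0.0043403, 4/9 · 0.0144 = 0.0064; these sum to 0.01074.
So P(box A | data) = (0.0043403) / (0.01074) = 0.40411.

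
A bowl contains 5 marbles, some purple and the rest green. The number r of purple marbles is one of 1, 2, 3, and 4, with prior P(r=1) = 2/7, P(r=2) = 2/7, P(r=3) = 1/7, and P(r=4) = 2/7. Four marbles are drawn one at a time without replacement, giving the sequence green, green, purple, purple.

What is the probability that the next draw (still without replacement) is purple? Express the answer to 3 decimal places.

0.333

For each hypothesis, P(data | H) works out to: P(data | r = 1) = (4/5)(3/4)(1/3)(0/2) = 0; P(data | r = 2) = (3/5)(2/4)(2/3)(1/2) = 1/10; P(data | r = 3) = (2/5)(1/4)(3/3)(2/2) = 1/10; P(data | r = 4) = (1/5)(0/4) = 0.
Weighting by the prior gives 2/7 · 0 = 0, 2/7 · 1/10 = 1/35, 1/7 · 1/10 = 1/70, 2/7 · 0 = 0; with total 3/70.
Normalising, the posterior is P(r = 1 | data) = 0, P(r = 2 | data) = 2/3, P(r = 3 | data) = 1/3, P(r = 4 | data) = 0.
Averaging over the posterior, P(purple next | data) = (0)(2/3) + (1)(1/3) = 1/3.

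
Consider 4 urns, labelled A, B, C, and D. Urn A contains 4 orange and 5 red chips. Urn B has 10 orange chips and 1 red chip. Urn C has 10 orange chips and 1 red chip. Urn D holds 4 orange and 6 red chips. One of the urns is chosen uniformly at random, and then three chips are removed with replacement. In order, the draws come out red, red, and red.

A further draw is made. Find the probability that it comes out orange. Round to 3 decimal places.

For each hypothesis, P(data | H) works out to: P(data | urn A) = (5/9)(5/9)(5/9) = 0.17147; P(data | urn B) = (1/11)(1/11)(1/11) = 0.00075131; P(data | urn C) = (1/11)(1/11)(1/11) = 0.00075131; P(data | urn D) = (6/10)(6/10)(6/10) = 0.216.
Multiplying each by its prior: 1/4 · 0.17147 = 0.042867, 1/4 · 0.00075131 = 0.00018783, 1/4 · 0.00075131 = 0.00018783, 1/4 · 0.216 = 0.054; with total 0.097243.
Normalising, the posterior is P(urn A | data) = 0.44082, P(urn B | data) = 0.0019315, P(urn C | data) = 0.0019315, P(urn D | data) = 0.55531.
The predictive probability is P(orange next | data) = (4/9)(0.44082) + (10/11)(0.0019315) + (10/11)(0.0019315) + (2/5)(0.55531) = 0.42156.

0.422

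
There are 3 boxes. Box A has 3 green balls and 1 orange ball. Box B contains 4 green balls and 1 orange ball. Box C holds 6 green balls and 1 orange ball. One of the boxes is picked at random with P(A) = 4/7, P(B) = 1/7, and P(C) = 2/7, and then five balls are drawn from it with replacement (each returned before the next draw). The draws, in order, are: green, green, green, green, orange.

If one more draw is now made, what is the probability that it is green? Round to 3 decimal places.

For each hypothesis, P(data | H) works out to: P(data | box A) = (3/4)(3/4)(3/4)(3/4)(1/4) = 0.079102; P(data | box B) = (4/5)(4/5)(4/5)(4/5)(1/5) = 0.08192; P(data | box C) = (6/7)(6/7)(6/7)(6/7)(1/7) = 0.077111.
The prior-weighted likelihoods are 4/7 · 0.079102 = 0.045201, 1/7 · 0.08192 = 0.011703, 2/7 · 0.077111 = 0.022032; with total 0.078935.
The posterior is then P(box A | data) = 0.57263, P(box B | data) = 0.14826, P(box C | data) = 0.27911.
So P(green next | data) = Σ P(green next | H) P(H | data) = (3/4)(0.57263) + (4/5)(0.14826) + (6/7)(0.27911) = 0.78732.

0.787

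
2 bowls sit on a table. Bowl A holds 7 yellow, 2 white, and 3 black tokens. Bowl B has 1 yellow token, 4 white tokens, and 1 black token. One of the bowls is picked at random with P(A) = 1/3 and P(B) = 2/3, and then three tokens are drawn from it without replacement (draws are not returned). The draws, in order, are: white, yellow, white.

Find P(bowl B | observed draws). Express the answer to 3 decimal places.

0.950

Compute the likelihood of the observed sequence for each case: P(data | bowl A) = (2/12)(7/11)(1/10) = 0.010606; P(data | bowl B) = (4/6)(1/5)(3/4) = 0.1.
Multiplying each by its prior: 1/3 · 0.010606 = 0.0035354, 2/3 · 0.1 = 0.066667; these sum to 0.070202.
Hence P(bowl B | data) = (0.066667) / (0.070202) = 0.94964.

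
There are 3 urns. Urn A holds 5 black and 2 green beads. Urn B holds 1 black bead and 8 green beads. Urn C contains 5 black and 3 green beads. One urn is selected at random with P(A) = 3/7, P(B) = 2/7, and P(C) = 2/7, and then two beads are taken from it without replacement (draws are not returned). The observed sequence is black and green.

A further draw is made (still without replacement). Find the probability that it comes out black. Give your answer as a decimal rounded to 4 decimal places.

The likelihood of the observed sequence under each hypothesis: P(data | urn A) = (5/7)(2/6) = 5/21; P(data | urn B) = (1/9)(8/8) = 1/9; P(data | urn C) = (5/8)(3/7) = 15/56.
The prior-weighted likelihoods are 3/7 · 5/21 = 5/49, 2/7 · 1/9 = 2/63, 2/7 · 15/56 = 15/196; these sum to 53/252.
Dividing through by the total gives posterior P(urn A | data) = 180/371, P(urn B | data) = 8/53, P(urn C | data) = 135/371.
So P(black next | data) = Σ P(black next | H) P(H | data) = (4/5)(180/371) + (0)(8/53) + (2/3)(135/371) = 234/371.

0.6307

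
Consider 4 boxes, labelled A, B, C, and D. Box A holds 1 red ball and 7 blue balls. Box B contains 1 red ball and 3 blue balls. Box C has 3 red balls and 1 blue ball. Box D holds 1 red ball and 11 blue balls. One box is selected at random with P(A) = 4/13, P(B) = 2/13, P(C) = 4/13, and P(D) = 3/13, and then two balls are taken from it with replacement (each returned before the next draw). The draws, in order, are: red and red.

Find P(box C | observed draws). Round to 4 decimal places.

Under each hypothesis, the probability of the observed sequence is: P(data | box A) = (1/8)(1/8) = 1/64; P(data | box B) = (1/4)(1/4) = 1/16; P(data | box C) = (3/4)(3/4) = 9/16; P(data | box D) = (1/12)(1/12) = 1/144.
Weighting by the prior gives 4/13 · 1/64 = 1/208, 2/13 · 1/16 = 1/104, 4/13 · 9/16 = 9/52, 3/13 · 1/144 = 1/624; these sum to 59/312.
By Bayes' rule, P(box C | data) = (9/52) / (59/312) = 54/59.

0.9153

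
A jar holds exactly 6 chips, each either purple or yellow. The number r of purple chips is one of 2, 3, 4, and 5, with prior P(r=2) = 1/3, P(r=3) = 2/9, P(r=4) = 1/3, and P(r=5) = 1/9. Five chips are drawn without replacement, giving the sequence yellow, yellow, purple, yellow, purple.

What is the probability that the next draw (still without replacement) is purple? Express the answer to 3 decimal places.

Under each hypothesis, the probability of the observed sequence is: P(data | r = 2) = (4/6)(3/5)(2/4)(2/3)(1/2) = 1/15; P(data | r = 3) = (3/6)(2/5)(3/4)(1/3)(2/2) = 1/20; P(data | r = 4) = (2/6)(1/5)(4/4)(0/3) = 0; P(data | r = 5) = (1/6)(0/5) = 0.
Weighting by the prior gives 1/3 · 1/15 = 1/45, 2/9 · 1/20 = 1/90, 1/3 · 0 = 0, 1/9 · 0 = 0; these sum to 1/30.
Normalising, the posterior is P(r = 2 | data) = 2/3, P(r = 3 | data) = 1/3, P(r = 4 | data) = 0, P(r = 5 | data) = 0.
So P(purple next | data) = Σ P(purple next | H) P(H | data) = (0)(2/3) + (1)(1/3) = 1/3.

0.333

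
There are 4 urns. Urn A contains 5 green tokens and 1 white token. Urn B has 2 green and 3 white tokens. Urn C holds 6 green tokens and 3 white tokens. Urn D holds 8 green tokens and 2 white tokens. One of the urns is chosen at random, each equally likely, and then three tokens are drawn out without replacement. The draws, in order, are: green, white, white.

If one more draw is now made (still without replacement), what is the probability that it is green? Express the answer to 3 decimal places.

0.619

Compute the likelihood of the observed sequence for each case: P(data | urn A) = (5/6)(1/5)(0/4) = 0; P(data | urn B) = (2/5)(3/4)(2/3) = 1/5; P(data | urn C) = (6/9)(3/8)(2/7) = 1/14; P(data | urn D) = (8/10)(2/9)(1/8) = 1/45.
Multiplying each by its prior: 1/4 · 0 = 0, 1/4 · 1/5 = 1/20, 1/4 · 1/14 = 1/56, 1/4 · 1/45 = 1/180; these sum to 37/504.
Dividing through by the total gives posterior P(urn A | data) = 0, P(urn B | data) = 126/185, P(urn C | data) = 9/37, P(urn D | data) = 14/185.
Averaging over the posterior, P(green next | data) = (1/2)(126/185) + (5/6)(9/37) + (1)(14/185) = 229/370.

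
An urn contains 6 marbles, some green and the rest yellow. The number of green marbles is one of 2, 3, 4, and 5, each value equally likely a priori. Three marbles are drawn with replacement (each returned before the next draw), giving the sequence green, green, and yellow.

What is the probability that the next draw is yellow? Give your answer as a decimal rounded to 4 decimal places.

0.3900

The likelihood of the observed sequence under each hypothesis: P(data | r = 2) = (2/6)(2/6)(4/6) = 2/27; P(data | r = 3) = (3/6)(3/6)(3/6) = 1/8; P(data | r = 4) = (4/6)(4/6)(2/6) = 4/27; P(data | r = 5) = (5/6)(5/6)(1/6) = 25/216.
Multiplying each by its prior: 1/4 · 2/27 = 1/54, 1/4 · 1/8 = 1/32, 1/4 · 4/27 = 1/27, 1/4 · 25/216 = 25/864; summing to 25/216.
Normalising, the posterior is P(r = 2 | data) = 4/25, P(r = 3 | data) = 27/100, P(r = 4 | data) = 8/25, P(r = 5 | data) = 1/4.
So P(yellow next | data) = Σ P(yellow next | H) P(H | data) = (2/3)(4/25) + (1/2)(27/100) + (1/3)(8/25) + (1/6)(1/4) = 39/100.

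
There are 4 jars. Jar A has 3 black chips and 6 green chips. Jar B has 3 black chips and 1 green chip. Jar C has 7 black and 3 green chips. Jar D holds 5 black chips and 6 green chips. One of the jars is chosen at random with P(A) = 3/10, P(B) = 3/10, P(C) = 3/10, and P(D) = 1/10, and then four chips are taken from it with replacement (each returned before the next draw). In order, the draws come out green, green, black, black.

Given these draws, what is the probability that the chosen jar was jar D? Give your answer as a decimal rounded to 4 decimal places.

Under each hypothesis, the probability of the observed sequence is: P(data | jar A) = (6/9)(6/9)(3/9)(3/9) = 0.049383; P(data | jar B) = (1/4)(1/4)(3/4)(3/4) = 0.035156; P(data | jar C) = (3/10)(3/10)(7/10)(7/10) = 0.0441; P(data | jar D) = (6/11)(6/11)(5/11)(5/11) = 0.061471.
Multiplying each by its prior: 3/10 · 0.049383 = 0.014815, 3/10 · 0.035156 = 0.010547, 3/10 · 0.0441 = 0.01323, 1/10 · 0.061471 = 0.0061471; summing to 0.044739.
By Bayes' rule, P(jar D | data) = (0.0061471) / (0.044739) = 0.1374.

0.1374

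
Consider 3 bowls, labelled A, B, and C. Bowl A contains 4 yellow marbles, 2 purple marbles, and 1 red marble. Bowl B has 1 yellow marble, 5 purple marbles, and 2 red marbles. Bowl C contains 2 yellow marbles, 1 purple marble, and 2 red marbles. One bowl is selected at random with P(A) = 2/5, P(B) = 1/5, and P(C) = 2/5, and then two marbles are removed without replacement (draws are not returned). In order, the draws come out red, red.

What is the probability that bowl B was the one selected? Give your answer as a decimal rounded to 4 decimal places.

0.1515

The likelihood of the observed sequence under each hypothesis: P(data | bowl A) = (1/7)(0/6) = 0; P(data | bowl B) = (2/8)(1/7) = 1/28; P(data | bowl C) = (2/5)(1/4) = 1/10.
Multiplying each by its prior: 2/5 · 0 = 0, 1/5 · 1/28 = 1/140, 2/5 · 1/10 = 1/25; summing to 33/700.
Hence P(bowl B | data) = (1/140) / (33/700) = 5/33.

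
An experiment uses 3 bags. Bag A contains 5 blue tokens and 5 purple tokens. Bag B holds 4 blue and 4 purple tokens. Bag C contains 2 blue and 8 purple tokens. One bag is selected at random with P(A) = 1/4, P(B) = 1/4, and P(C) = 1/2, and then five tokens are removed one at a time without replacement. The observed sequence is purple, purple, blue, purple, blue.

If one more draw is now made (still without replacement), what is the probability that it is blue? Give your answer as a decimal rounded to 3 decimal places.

For each hypothesis, P(data | H) works out to: P(data | bag A) = (5/10)(4/9)(5/8)(3/7)(4/6) = 5/126; P(data | bag B) = (4/8)(3/7)(4/6)(2/5)(3/4) = 3/70; P(data | bag C) = (8/10)(7/9)(2/8)(6/7)(1/6) = 1/45.
Weighting by the prior gives 1/4 · 5/126 = 5/504, 1/4 · 3/70 = 3/280, 1/2 · 1/45 = 1/90; summing to 2/63.
The posterior is then P(bag A | data) = 5/16, P(bag B | data) = 27/80, P(bag C | data) = 7/20.
Averaging over the posterior, P(blue next | data) = (3/5)(5/16) + (2/3)(27/80) + (0)(7/20) = 33/80.

0.413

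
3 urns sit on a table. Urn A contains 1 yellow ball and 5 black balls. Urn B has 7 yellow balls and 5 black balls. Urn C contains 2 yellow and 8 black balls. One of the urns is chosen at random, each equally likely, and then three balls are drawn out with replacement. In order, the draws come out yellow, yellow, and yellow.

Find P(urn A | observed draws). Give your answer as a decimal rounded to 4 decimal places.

0.0219

The likelihood of the observed sequence under each hypothesis: P(data | urn A) = (1/6)(1/6)(1/6) = 0.0046296; P(data | urn B) = (7/12)(7/12)(7/12) = 0.1985; P(data | urn C) = (2/10)(2/10)(2/10) = 0.008.
Multiplying each by its prior: 1/3 · 0.0046296 = 0.0015432, 1/3 · 0.1985 = 0.066165, 1/3 · 0.008 = 0.0026667; summing to 0.070375.
Therefore the posterior P(urn A | data) = (0.0015432) / (0.070375) = 0.021928.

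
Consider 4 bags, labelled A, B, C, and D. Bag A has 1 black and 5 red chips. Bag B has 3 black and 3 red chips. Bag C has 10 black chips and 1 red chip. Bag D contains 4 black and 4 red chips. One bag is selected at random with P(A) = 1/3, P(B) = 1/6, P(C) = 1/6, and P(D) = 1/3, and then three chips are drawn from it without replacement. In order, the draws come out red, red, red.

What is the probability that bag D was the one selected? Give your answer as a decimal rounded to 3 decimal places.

0.120

The likelihood of the observed sequence under each hypothesis: P(data | bag A) = (5/6)(4/5)(3/4) = 1/2; P(data | bag B) = (3/6)(2/5)(1/4) = 1/20; P(data | bag C) = (1/11)(0/10) = 0; P(data | bag D) = (4/8)(3/7)(2/6) = 1/14.
The prior-weighted likelihoods are 1/3 · 1/2 = 1/6, 1/6 · 1/20 = 1/120, 1/6 · 0 = 0, 1/3 · 1/14 = 1/42; with total 167/840.
So P(bag D | data) = (1/42) / (167/840) = 20/167.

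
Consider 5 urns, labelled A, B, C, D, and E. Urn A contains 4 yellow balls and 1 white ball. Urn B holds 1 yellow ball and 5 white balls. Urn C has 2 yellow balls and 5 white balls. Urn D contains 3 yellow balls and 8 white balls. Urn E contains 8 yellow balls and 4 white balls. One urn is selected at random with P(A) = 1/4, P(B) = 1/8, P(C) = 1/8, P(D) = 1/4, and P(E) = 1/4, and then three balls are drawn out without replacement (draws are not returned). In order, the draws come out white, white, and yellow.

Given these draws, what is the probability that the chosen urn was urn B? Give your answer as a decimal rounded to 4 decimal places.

Compute the likelihood of the observed sequence for each case: P(data | urn A) = (1/5)(0/4) = 0; P(data | urn B) = (5/6)(4/5)(1/4) = 0.16667; P(data | urn C) = (5/7)(4/6)(2/5) = 0.19048; P(data | urn D) = (8/11)(7/10)(3/9) = 0.1697; P(data | urn E) = (4/12)(3/11)(8/10) = 0.072727.
Weighting by the prior gives 1/4 · 0 = 0, 1/8 · 0.16667 = 0.020833, 1/8 · 0.19048 = 0.02381, 1/4 · 0.1697 = 0.042424, 1/4 · 0.072727 = 0.018182; with total 0.10525.
Therefore the posterior P(urn B | data) = (0.020833) / (0.10525) = 0.19794.

0.1979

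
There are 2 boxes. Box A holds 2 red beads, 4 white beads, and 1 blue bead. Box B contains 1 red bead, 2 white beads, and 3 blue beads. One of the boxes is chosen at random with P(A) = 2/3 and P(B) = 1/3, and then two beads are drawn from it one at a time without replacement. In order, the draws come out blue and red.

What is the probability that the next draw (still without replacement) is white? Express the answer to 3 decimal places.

0.646

The likelihood of the observed sequence under each hypothesis: P(data | box A) = (1/7)(2/6) = 1/21; P(data | box B) = (3/6)(1/5) = 1/10.
The prior-weighted likelihoods are 2/3 · 1/21 = 2/63, 1/3 · 1/10 = 1/30; summing to 41/630.
Dividing through by the total gives posterior P(box A | data) = 20/41, P(box B | data) = 21/41.
Averaging over the posterior, P(white next | data) = (4/5)(20/41) + (1/2)(21/41) = 53/82.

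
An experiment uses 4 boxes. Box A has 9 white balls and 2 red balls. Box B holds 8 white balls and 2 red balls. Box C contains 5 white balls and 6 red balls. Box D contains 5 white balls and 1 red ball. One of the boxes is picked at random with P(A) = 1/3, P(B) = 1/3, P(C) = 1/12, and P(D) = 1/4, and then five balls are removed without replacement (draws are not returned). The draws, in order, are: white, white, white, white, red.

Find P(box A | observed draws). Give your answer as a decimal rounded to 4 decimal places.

0.3131

Compute the likelihood of the observed sequence for each case: P(data | box A) = (9/11)(8/10)(7/9)(6/8)(2/7) = 0.10909; P(data | box B) = (8/10)(7/9)(6/8)(5/7)(2/6) = 0.11111; P(data | box C) = (5/11)(4/10)(3/9)(2/8)(6/7) = 0.012987; P(data | box D) = (5/6)(4/5)(3/4)(2/3)(1/2) = 0.16667.
Multiplying each by its prior: 1/3 · 0.10909 = 0.036364, 1/3 · 0.11111 = 0.037037, 1/12 · 0.012987 = 0.0010823, 1/4 · 0.16667 = 0.041667; summing to 0.11615.
Hence P(box A | data) = (0.036364) / (0.11615) = 0.31308.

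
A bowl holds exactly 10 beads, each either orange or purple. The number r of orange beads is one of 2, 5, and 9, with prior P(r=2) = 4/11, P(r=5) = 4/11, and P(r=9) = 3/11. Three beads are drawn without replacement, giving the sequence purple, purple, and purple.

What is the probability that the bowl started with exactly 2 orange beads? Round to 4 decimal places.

The likelihood of the observed sequence under each hypothesis: P(data | r = 2) = (8/10)(7/9)(6/8) = 7/15; P(data | r = 5) = (5/10)(4/9)(3/8) = 1/12; P(data | r = 9) = (1/10)(0/9) = 0.
The prior-weighted likelihoods are 4/11 · 7/15 = 28/165, 4/11 · 1/12 = 1/33, 3/11 · 0 = 0; with total 1/5.
Hence P(r = 2 | data) = (28/165) / (1/5) = 28/33.

0.8485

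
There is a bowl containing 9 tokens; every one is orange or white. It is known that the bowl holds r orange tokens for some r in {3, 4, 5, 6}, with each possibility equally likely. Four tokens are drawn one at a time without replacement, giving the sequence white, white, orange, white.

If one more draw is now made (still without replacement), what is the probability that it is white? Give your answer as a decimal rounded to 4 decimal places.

Under each hypothesis, the probability of the observed sequence is: P(data | r = 3) = (6/9)(5/8)(3/7)(4/6) = 5/42; P(data | r = 4) = (5/9)(4/8)(4/7)(3/6) = 5/63; P(data | r = 5) = (4/9)(3/8)(5/7)(2/6) = 5/126; P(data | r = 6) = (3/9)(2/8)(6/7)(1/6) = 1/84.
Weighting by the prior gives 1/4 · 5/42 = 5/168, 1/4 · 5/63 = 5/252, 1/4 · 5/126 = 5/504, 1/4 · 1/84 = 1/336; with total 1/16.
The posterior is then P(r = 3 | data) = 10/21, P(r = 4 | data) = 20/63, P(r = 5 | data) = 10/63, P(r = 6 | data) = 1/21.
The predictive probability is P(white next | data) = (3/5)(10/21) + (2/5)(20/63) + (1/5)(10/63) + (0)(1/21) = 4/9.

0.4444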